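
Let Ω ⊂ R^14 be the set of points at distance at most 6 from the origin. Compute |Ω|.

The n-ball volume is π^(n/2)·r^n/Γ(n/2+1). With n=14, r=6: V = 544195584·π^7/35 ≈ 4.69609e+10.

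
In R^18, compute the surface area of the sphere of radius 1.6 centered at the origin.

S = n·V_n(r)/r = 18·V_18(1.6)/1.6 (volume-to-surface relation), giving 4364.13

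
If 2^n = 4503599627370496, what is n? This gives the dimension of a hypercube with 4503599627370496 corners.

Since 2^n = 4503599627370496, we have n = 52.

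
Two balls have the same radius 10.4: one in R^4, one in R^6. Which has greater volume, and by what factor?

V_4(10.4) ≈ 57730.2, V_6(10.4) ≈ 6.53881e+06. The 6-ball is larger by a factor of 113.3.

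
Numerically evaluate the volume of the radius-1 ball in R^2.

The n-ball volume is π^(n/2)·r^n/Γ(n/2+1). With n=2, r=1: V = π ≈ 3.14159.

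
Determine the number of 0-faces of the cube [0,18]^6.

Choose 0 of 6 axes to span the face (C(6,0) = 1 way), then fix each of the remaining 6 coordinates at one of its two extreme values (2^6 = 64 ways): 1·64 = 64.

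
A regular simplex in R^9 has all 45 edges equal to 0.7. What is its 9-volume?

V_9 = √(10) · 0.7^9 / (9! · 2^(9/2)) ≈ 1.55412e-08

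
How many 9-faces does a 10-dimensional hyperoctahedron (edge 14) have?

An n-cross-polytope has 2^(k+1)·C(n,k+1) k-faces. Here 2^10·C(10,10) = 1024·1 = 1024.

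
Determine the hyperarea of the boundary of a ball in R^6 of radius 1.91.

S_6(1.91) = 2·π^(6/2)·(1.91)^5 / Γ(6/2) ≈ 788.164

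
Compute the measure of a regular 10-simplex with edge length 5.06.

V = (5.06^10 / 10!) · √((10+1) / 2^10) ≈ 0.31426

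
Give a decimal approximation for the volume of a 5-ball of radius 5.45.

The n-ball volume is π^(n/2)·r^n/Γ(n/2+1). With n=5, r=5.45: V ≈ 25309.3.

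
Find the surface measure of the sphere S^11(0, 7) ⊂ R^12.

S = n·V_n(r)/r = 12·V_12(7)/7 (volume-to-surface relation), giving 1977326743·π^6/60 ≈ 3.1683e+10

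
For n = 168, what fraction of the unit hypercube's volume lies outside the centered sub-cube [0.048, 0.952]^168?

1 - (1 - 2·0.048)^168 = 1 - 0.904^168 ≈ 0.9999999567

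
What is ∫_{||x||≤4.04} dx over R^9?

V_9(4.04) = π^(9/2) · (4.04)^9 / Γ(9/2 + 1) ≈ 945693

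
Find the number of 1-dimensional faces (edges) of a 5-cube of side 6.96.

The 5-cube has n·2^(n-1) = 5·2^4 = 5·16 = 80 edges.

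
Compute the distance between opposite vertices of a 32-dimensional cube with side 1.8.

||(1.8,1.8,...,1.8)|| = √(32)·1.8 ≈ 10.1823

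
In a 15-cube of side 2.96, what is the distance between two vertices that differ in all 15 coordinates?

Diagonal = √15 · 2.96 ≈ 11.464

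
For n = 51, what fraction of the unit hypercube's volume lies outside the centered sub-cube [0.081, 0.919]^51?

1 - (1 - 2·0.081)^51 = 1 - 0.838^51 ≈ 0.999878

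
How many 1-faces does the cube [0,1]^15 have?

The 15-cube has n·2^(n-1) = 15·2^14 = 15·16384 = 245760 edges.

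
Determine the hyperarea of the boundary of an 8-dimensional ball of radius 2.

|∂B_8(2)| = 128·π^4/3 ≈ 4156.12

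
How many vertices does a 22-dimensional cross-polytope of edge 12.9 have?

The 22-dimensional cross-polytope has 2n = 2·22 = 44 vertices.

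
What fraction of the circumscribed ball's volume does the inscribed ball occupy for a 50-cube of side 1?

The radii are 1/2 and 1√50/2, so the volume ratio is (1/√50)^50 = 50^{-50/2} ≈ 3.35544e-43.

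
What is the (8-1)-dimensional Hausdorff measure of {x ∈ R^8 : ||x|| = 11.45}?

S = n·V_n(r)/r = 8·V_8(11.45)/11.45 (volume-to-surface relation), giving 8.37754e+08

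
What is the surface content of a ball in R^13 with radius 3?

|∂B_13(3)| = 2519424·π^6/385 ≈ 6.29129e+06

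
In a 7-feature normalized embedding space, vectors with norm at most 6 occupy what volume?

The n-ball volume is π^(n/2)·r^n/Γ(n/2+1). With n=7, r=6: V = 1492992·π^3/35 ≈ 1.32263e+06.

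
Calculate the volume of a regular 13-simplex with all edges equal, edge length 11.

Volume = 11^13 · √(14/2^13) / 13! ≈ 229.189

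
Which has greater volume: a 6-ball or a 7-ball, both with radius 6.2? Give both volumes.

V_6(6.2) ≈ 293527. V_7(6.2) ≈ 1.66388e+06. The 7-ball is larger.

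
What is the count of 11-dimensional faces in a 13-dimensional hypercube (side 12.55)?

Choose 11 of 13 axes to span the face (C(13,11) = 78 ways), then fix each of the remaining 2 coordinates at one of its two extreme values (2^2 = 4 ways): 78·4 = 312.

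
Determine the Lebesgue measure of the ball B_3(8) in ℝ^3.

V = 2048·π/3 ≈ 2144.66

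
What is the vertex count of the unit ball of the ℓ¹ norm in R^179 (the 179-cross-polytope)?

The vertices are ±e_1, ..., ±e_179, so there are 2·179 = 358.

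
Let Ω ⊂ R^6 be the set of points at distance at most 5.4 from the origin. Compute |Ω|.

The n-ball volume is π^(n/2)·r^n/Γ(n/2+1). With n=6, r=5.4: V ≈ 128133.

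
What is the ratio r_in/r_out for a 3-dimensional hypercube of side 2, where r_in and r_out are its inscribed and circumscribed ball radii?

Ratio = (s/2)/(s√3/2) = 3^(-1/2) ≈ 0.57735.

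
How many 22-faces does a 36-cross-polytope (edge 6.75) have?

An n-cross-polytope has 2^(k+1)·C(n,k+1) k-faces. Here 2^23·C(36,23) = 8388608·2310789600 = 19384308124876800.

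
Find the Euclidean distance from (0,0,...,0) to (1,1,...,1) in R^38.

d = √(1² + 1² + ... + 1²) [38 terms] = √(38·1²) = 1√38 ≈ 6.16441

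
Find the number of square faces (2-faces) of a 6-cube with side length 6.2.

f_2(6-cube) = (6 choose 2) · 2^4 = 240.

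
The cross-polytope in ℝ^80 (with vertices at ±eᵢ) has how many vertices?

The 80-dimensional cross-polytope has 2n = 2·80 = 160 vertices.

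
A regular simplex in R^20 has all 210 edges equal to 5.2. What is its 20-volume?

V_20 = √(21) · 5.2^20 / (20! · 2^(20/2)) ≈ 3.84372e-07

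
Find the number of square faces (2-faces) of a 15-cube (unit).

f_2(15-cube) = (15 choose 2) · 2^13 = 860160.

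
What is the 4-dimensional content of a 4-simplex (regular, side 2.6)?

V_4 = √(5) · 2.6^4 / (4! · 2^(4/2)) ≈ 1.06441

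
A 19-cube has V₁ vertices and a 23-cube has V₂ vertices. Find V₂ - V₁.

V₁ = 2^19 = 524288. V₂ = 2^23 = 8388608. V₂ - V₁ = 7864320.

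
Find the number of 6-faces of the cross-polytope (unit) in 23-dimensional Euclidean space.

f_6(23-orthoplex) = 2^7 · (23 choose 7) = 31380096.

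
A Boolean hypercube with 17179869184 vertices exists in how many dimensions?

The n-cube has 2^n vertices, and 17179869184 = 2^34, so n = 34.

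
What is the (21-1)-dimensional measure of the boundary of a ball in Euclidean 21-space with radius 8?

S = n·V_n(r)/r = 21·V_21(8)/8 (volume-to-surface relation), giving 2361183241434822606848·π^10/654729075 ≈ 3.37728e+17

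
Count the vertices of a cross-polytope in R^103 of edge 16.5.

An n-cross-polytope has 2n vertices; here n = 103, giving 206.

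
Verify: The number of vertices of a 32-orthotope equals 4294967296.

True. The 32-cube has 2^32 = 4294967296 vertices.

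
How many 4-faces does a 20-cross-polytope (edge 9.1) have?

f_4(20-orthoplex) = 2^5 · (20 choose 5) = 496128.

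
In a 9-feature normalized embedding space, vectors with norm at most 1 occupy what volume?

The n-ball volume is π^(n/2)·r^n/Γ(n/2+1). With n=9, r=1: V = 32·π^4/945 ≈ 3.29851.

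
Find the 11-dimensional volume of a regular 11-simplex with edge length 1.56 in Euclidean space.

V_11 = √(12) · 1.56^11 / (11! · 2^(11/2)) ≈ 2.55353e-07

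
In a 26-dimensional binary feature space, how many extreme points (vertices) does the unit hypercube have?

Number of vertices = 2^26 = 67108864.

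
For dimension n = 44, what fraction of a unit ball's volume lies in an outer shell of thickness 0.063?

1 - (1-0.063)^44 ≈ 0.942912 ≈ 94.29%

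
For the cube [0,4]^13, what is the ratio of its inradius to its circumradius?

For an n-cube of any side s, the inradius is s/2 and the circumradius is s√n/2, so the ratio is 1/√13 ≈ 0.27735.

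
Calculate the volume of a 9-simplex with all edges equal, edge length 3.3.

V_9 = √(10) · 3.3^9 / (9! · 2^(9/2)) ≈ 0.0178742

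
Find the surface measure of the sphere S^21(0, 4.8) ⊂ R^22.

S_22(4.8) = 2·π^(22/2)·(4.8)^21 / Γ(22/2) ≈ 3.28081e+13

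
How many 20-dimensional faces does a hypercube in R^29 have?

f_20(29-cube) = (29 choose 20) · 2^9 = 5127682560.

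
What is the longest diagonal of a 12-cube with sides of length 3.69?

Diagonal = √12 · 3.69 ≈ 12.7825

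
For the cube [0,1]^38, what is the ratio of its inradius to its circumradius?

r_in = 1/2 (half the side); r_out = 1√38/2 (half the diagonal). Ratio = 1/√38 ≈ 0.162221.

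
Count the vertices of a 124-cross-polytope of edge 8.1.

The vertices are ±e_1, ..., ±e_124, so there are 2·124 = 248.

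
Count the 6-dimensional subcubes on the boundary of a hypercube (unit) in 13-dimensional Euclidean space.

Number of 6-faces = C(13,6) · 2^(13-6) = 1716 · 128 = 219648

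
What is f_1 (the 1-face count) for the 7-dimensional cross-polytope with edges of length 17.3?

Each 1-face is the convex hull of 2 vertices, one chosen as ±e_i from each of 2 distinct axes: 2^2·C(7,2) = 84.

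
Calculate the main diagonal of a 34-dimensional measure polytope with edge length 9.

d = √(9² + 9² + ... + 9²) [34 terms] = √(34·9²) = 9√34 ≈ 52.4786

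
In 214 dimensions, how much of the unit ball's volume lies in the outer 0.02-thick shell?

1 - (1-0.02)^214 ≈ 0.986745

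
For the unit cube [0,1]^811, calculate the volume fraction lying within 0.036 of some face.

The inner cube has side 1-2·0.036 = 0.928 and volume (0.928)^811 ≈ 4.802e-27, so the shell holds 1 - 4.802e-27 of the volume.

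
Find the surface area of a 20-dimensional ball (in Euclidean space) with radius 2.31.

|∂B_20(2.31)| ≈ 4.18209e+06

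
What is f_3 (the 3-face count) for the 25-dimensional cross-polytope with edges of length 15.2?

f_3(25-orthoplex) = 2^4 · (25 choose 4) = 202400.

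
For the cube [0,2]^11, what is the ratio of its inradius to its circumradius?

Ratio = (s/2)/(s√11/2) = 11^(-1/2) ≈ 0.301511.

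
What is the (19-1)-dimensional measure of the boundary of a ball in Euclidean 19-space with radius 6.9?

|∂B_19(6.9)| ≈ 1.11333e+15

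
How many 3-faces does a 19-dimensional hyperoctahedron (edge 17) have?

Each 3-face is the convex hull of 4 vertices, one chosen as ±e_i from each of 4 distinct axes: 2^4·C(19,4) = 62016.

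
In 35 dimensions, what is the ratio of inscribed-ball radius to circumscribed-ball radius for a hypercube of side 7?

r_in / r_out = (7/2) / (7√35/2) = 1/√35 ≈ 0.169031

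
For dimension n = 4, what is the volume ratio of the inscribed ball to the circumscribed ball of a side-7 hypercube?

V_in/V_out = n^(-n/2) = 4^(-4/2) ≈ 0.0625.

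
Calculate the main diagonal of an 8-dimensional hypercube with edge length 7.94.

||(7.94,7.94,...,7.94)|| = √(8)·7.94 ≈ 22.4577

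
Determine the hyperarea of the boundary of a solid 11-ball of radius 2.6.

S = n·V_n(r)/r = 11·V_11(2.6)/2.6 (volume-to-surface relation), giving 292571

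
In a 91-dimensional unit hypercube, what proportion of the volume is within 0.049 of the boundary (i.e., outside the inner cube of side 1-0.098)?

1 - (1 - 2·0.049)^91 = 1 - 0.902^91 ≈ 0.999916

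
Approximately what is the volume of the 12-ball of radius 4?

V = 1048576·π^6/45 ≈ 2.2402e+07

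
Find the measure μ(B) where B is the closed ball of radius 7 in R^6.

Volume = π^{6/2}·(7)^6/Γ(4) = 117649·π^3/6 ≈ 607976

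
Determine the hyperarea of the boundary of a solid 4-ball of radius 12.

The surface area of an n-ball is 2π^(n/2) r^(n-1) / Γ(n/2). For n=4, r=12: 3456·π^2 ≈ 34109.4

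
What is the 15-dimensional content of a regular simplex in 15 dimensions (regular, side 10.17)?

V = (10.17^15 / 15!) · √((15+1) / 2^15) ≈ 21.7595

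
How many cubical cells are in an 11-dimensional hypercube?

An n-cube has C(n,k)·2^(n-k) k-faces. Here C(11,3)·2^8 = 165·256 = 42240.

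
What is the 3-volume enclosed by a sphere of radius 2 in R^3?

The n-ball volume is π^(n/2)·r^n/Γ(n/2+1). With n=3, r=2: V = 32·π/3 ≈ 33.5103.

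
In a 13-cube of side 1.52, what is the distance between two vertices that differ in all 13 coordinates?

d = √(1.52² + 1.52² + ... + 1.52²) [13 terms] = √(13·1.52²) = 1.52√13 ≈ 5.48044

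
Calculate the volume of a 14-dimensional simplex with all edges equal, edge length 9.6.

Volume = 9.6^14 · √(15/2^14) / 14! ≈ 19.5986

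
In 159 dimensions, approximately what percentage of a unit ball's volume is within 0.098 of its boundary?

1 - (1-0.098)^159 ≈ 0.9999999245 ≈ 99.999992%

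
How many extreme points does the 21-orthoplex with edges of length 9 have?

Number of vertices = 2n = 42.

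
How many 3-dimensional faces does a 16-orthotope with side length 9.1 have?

f_3(16-cube) = (16 choose 3) · 2^13 = 4587520.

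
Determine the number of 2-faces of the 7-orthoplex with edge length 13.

Number of 2-faces = 2^(2+1) · C(7,2+1) = 8 · 35 = 280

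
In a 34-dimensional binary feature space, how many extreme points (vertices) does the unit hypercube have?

The 34-cube has 2^34 = 17179869184 vertices.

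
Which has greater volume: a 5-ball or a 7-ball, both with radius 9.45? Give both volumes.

V_5(9.45) ≈ 396696. V_7(9.45) ≈ 3.17982e+07. The 7-ball is larger.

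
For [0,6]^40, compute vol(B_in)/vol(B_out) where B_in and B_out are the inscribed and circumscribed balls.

The radii are 6/2 and 6√40/2, so the volume ratio is (1/√40)^40 = 40^{-40/2} ≈ 9.09495e-33.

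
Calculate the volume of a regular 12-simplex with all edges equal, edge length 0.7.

V_12 = √(13) · 0.7^12 / (12! · 2^(12/2)) ≈ 1.62791e-12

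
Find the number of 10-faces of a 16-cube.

f_10(16-cube) = (16 choose 10) · 2^6 = 512512.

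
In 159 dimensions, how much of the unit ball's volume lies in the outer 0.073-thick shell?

1 - (1-0.073)^159 ≈ 0.999994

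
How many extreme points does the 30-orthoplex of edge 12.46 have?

An n-cross-polytope has 2n vertices; here n = 30, giving 60.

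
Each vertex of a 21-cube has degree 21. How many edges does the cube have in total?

An n-cube has n·2^(n-1) edges. With n = 21: 21·1048576 = 22020096.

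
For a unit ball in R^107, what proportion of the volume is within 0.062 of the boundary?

Shell fraction = 1 - (1-0.062)^107 ≈ 0.998939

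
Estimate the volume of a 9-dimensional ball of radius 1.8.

V_9(1.8) = π^(9/2) · (1.8)^9 / Γ(9/2 + 1) ≈ 654.29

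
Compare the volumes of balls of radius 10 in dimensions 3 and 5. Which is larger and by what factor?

V_3(10) ≈ 4188.79, V_5(10) ≈ 526379. The 5-ball is larger by a factor of 125.7.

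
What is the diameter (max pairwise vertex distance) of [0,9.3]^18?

Diagonal = √18 · 9.3 ≈ 39.4566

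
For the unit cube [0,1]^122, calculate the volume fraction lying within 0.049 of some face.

Shell fraction = 1 - (1-0.098)^122 ≈ 0.9999965708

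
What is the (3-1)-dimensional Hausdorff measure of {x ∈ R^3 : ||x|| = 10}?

S = n·V_n(r)/r = 3·V_3(10)/10 (volume-to-surface relation), giving 4πr² = 4π·(10)² ≈ 1256.64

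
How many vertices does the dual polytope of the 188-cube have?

An n-cross-polytope has 2n vertices; here n = 188, giving 376.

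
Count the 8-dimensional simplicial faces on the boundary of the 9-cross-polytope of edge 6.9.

Each 8-face is the convex hull of 9 vertices, one chosen as ±e_i from each of 9 distinct axes: 2^9·C(9,9) = 512.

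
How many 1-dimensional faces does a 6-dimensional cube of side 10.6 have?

f_1(6-cube) = (6 choose 1) · 2^5 = 192.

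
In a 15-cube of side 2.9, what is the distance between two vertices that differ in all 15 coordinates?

The space diagonal of an n-cube of side s is s√n. Here 2.9·√15 ≈ 11.2317.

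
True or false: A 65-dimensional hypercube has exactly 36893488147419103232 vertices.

True. The 65-cube has 2^65 = 36893488147419103232 vertices.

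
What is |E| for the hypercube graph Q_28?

Number of 1-faces = C(28,1)·2^(28-1) = 28·134217728 = 3758096384.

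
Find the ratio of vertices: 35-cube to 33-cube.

The 35-cube has 2^35 = 34359738368 vertices. The 33-cube has 2^33 = 8589934592 vertices. Ratio: 34359738368/8589934592 = 4.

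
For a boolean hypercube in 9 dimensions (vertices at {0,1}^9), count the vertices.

Number of vertices = 2^9 = 512.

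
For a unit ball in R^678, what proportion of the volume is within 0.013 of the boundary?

V(inner)/V(outer) = ((1-0.013)/1)^678 ≈ 0.0001403, so the shell fraction is 0.99986.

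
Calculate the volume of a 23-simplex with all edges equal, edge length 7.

Volume = 7^23 · √(24/2^23) / 23! ≈ 1.79069e-06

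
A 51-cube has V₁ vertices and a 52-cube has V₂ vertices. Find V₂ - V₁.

V₁ = 2^51 = 2251799813685248. V₂ = 2^52 = 4503599627370496. V₂ - V₁ = 2251799813685248.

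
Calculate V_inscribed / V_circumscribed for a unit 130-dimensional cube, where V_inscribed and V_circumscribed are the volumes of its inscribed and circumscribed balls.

V_in / V_out = (r_in/r_out)^130 = (1/√130)^130 = 130^(-130/2) ≈ 3.92358e-138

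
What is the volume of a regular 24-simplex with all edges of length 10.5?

V_24 = √(25) · 10.5^24 / (24! · 2^(24/2)) ≈ 0.00634523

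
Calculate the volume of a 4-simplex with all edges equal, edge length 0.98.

V = (0.98^4 / 4!) · √((4+1) / 2^4) ≈ 0.0214841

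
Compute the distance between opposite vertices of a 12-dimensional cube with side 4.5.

Diagonal = √12 · 4.5 ≈ 15.5885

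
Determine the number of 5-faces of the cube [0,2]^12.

f_5(12-cube) = (12 choose 5) · 2^7 = 101376.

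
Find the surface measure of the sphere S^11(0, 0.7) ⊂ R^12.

S = n·V_n(r)/r = 12·V_12(0.7)/0.7 (volume-to-surface relation), giving 0.31683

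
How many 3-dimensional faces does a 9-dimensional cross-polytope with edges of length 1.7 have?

Number of 3-faces = 2^(3+1) · C(9,3+1) = 16 · 126 = 2016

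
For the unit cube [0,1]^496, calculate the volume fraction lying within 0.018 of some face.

Shell fraction = 1 - (1-0.036)^496 ≈ 0.9999999873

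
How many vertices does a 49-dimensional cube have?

The 49-cube has 2^49 = 562949953421312 vertices.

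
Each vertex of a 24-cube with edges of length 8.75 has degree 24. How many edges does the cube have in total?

Number of 1-faces = C(24,1)·2^(24-1) = 24·8388608 = 201326592.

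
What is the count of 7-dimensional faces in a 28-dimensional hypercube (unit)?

An n-cube has C(n,k)·2^(n-k) k-faces. Here C(28,7)·2^21 = 1184040·2097152 = 2483111854080.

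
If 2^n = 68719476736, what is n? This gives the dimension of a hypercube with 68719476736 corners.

n = log_2(68719476736) = 36.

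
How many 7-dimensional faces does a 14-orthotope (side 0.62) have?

f_7(14-cube) = (14 choose 7) · 2^7 = 439296.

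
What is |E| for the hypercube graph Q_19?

An n-cube has n·2^(n-1) edges. With n = 19: 19·262144 = 4980736.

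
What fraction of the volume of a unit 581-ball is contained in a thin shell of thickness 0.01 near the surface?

V(inner)/V(outer) = ((1-0.01)/1)^581 ≈ 0.002911, so the shell fraction is 0.997089.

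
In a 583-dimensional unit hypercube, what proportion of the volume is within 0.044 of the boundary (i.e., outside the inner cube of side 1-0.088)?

Shell fraction = 1 - (1-0.088)^583 ≈ 1 - 4.753e-24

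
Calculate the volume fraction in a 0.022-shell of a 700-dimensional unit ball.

1 - (1-0.022)^700 ≈ 0.9999998273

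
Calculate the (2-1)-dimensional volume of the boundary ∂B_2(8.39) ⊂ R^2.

The surface area of an n-ball is 2π^(n/2) r^(n-1) / Γ(n/2). For n=2, r=8.39: 2πr = 2π·8.39 ≈ 52.7159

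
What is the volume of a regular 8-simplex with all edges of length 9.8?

For a regular n-simplex with edge a, V = (a^n / n!)·√((n+1)/2^n). With a=9.8, n=8: V ≈ 395.63.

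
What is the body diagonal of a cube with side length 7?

||(7,7,...,7)|| = √(3)·7 ≈ 12.1244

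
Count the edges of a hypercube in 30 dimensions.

Each of the 2^30 = 1073741824 vertices has degree 30; total edges = 30·2^30/2 = 16106127360.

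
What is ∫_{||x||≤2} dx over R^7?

Volume = π^{7/2}·(2)^7/Γ(9/2) = 2048·π^3/105 ≈ 604.77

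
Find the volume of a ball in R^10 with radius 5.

V = 1953125·π^5/24 ≈ 2.49039e+07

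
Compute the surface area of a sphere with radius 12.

S_3(12) = 2·π^(3/2)·(12)^2 / Γ(3/2) = 4πr² = 4π·(12)² ≈ 1809.56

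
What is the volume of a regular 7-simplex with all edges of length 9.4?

For a regular n-simplex with edge a, V = (a^n / n!)·√((n+1)/2^n). With a=9.4, n=7: V ≈ 321.665.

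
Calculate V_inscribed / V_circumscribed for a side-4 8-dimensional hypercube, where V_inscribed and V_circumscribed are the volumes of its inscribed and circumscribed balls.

The radii are 4/2 and 4√8/2, so the volume ratio is (1/√8)^8 = 8^{-8/2} ≈ 0.000244141.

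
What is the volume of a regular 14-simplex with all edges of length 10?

For a regular n-simplex with edge a, V = (a^n / n!)·√((n+1)/2^n). With a=10, n=14: V ≈ 34.7078.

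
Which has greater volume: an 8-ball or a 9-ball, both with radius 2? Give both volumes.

V_8(2) ≈ 1039.03. V_9(2) ≈ 1688.84. The 9-ball is larger.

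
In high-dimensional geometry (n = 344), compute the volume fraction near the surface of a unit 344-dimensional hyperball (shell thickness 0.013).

1 - (1-0.013)^344 ≈ 0.988906 ≈ 98.89%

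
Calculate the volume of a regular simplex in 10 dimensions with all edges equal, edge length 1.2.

V_10 = √(11) · 1.2^10 / (10! · 2^(10/2)) ≈ 1.76846e-07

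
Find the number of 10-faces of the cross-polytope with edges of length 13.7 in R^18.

f_10(18-orthoplex) = 2^11 · (18 choose 11) = 65175552.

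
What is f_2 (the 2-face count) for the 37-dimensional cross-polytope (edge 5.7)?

An n-cross-polytope has 2^(k+1)·C(n,k+1) k-faces. Here 2^3·C(37,3) = 8·7770 = 62160.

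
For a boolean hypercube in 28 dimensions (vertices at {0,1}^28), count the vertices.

The 28-cube has 2^28 = 268435456 vertices.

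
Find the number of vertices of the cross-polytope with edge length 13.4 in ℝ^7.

Each 0-face is the convex hull of 1 vertex, one chosen as ±e_i from each of 1 distinct axis: 2^1·C(7,1) = 14.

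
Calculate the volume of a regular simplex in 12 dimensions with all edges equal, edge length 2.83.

For a regular n-simplex with edge a, V = (a^n / n!)·√((n+1)/2^n). With a=2.83, n=12: V ≈ 3.10379e-05.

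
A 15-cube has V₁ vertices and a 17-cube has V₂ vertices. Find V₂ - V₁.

V₁ = 2^15 = 32768. V₂ = 2^17 = 131072. V₂ - V₁ = 98304.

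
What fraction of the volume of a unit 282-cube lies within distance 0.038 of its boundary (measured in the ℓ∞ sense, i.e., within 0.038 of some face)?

1 - (1 - 2·0.038)^282 = 1 - 0.924^282 ≈ 1 - 2.087e-10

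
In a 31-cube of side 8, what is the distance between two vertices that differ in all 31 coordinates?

||(8,8,...,8)|| = √(31)·8 ≈ 44.5421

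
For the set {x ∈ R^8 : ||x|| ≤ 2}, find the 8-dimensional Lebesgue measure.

The n-ball volume is π^(n/2)·r^n/Γ(n/2+1). With n=8, r=2: V = 32·π^4/3 ≈ 1039.03.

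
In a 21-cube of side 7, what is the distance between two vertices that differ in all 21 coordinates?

d = √(7² + 7² + ... + 7²) [21 terms] = √(21·7²) = 7√21 ≈ 32.078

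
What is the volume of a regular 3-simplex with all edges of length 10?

Volume = (√2/12) · 10³ = 117.851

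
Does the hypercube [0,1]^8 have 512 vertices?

False. The 8-cube has 2^8 = 256 vertices.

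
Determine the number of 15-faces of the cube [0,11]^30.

f_15(30-cube) = (30 choose 15) · 2^15 = 5082890895360.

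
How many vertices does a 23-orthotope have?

Number of vertices = 2^23 = 8388608.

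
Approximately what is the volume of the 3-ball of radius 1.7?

V_3(1.7) = π^(3/2) · (1.7)^3 / Γ(3/2 + 1) ≈ 20.5795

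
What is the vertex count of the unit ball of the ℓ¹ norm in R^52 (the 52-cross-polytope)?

The vertices are ±e_1, ..., ±e_52, so there are 2·52 = 104.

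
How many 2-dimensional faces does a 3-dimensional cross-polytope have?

An n-cross-polytope has 2^(k+1)·C(n,k+1) k-faces. Here 2^3·C(3,3) = 8·1 = 8.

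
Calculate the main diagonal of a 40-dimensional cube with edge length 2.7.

Diagonal = √40 · 2.7 ≈ 17.0763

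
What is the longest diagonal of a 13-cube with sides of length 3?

d = √(3² + 3² + ... + 3²) [13 terms] = √(13·3²) = 3√13 ≈ 10.8167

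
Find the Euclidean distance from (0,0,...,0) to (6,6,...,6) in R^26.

||(6,6,...,6)|| = √(26)·6 ≈ 30.5941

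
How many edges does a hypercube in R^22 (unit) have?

Number of 1-faces = C(22,1)·2^(22-1) = 22·2097152 = 46137344.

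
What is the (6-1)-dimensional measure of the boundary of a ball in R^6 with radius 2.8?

S_6(2.8) = 2·π^(6/2)·(2.8)^5 / Γ(6/2) ≈ 5336.29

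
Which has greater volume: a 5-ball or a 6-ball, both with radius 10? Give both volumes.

V_5(10) ≈ 526379. V_6(10) ≈ 5.16771e+06. The 6-ball is larger.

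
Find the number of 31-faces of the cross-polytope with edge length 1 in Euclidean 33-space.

Number of 31-faces = 2^(31+1) · C(33,31+1) = 4294967296 · 33 = 141733920768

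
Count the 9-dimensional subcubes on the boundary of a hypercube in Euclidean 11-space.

Number of 9-faces = C(11,9) · 2^(11-9) = 55 · 4 = 220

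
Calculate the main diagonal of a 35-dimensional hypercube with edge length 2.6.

d = √(2.6² + 2.6² + ... + 2.6²) [35 terms] = √(35·2.6²) = 2.6√35 ≈ 15.3818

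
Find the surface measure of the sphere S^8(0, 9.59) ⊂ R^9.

|∂B_9(9.59)| ≈ 2.12378e+09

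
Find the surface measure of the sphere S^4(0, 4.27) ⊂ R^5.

|∂B_5(4.27)| ≈ 8749.43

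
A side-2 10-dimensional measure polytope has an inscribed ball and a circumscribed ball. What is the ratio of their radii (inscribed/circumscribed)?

Ratio = (s/2)/(s√10/2) = 10^(-1/2) ≈ 0.316228.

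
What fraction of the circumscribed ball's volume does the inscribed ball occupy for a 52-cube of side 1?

Volume scales as r^n, and r_in/r_out = 1/√52, giving (1/√52)^52 ≈ 2.42054e-45.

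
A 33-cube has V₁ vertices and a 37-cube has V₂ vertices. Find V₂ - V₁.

V₁ = 2^33 = 8589934592. V₂ = 2^37 = 137438953472. V₂ - V₁ = 128849018880.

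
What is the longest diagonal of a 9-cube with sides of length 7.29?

d = √(7.29² + 7.29² + ... + 7.29²) [9 terms] = √(9·7.29²) = 7.29√9 = 21.87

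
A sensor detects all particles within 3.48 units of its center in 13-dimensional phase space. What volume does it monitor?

Volume = π^{13/2}·(3.48)^13/Γ(15/2) ≈ 9.99704e+06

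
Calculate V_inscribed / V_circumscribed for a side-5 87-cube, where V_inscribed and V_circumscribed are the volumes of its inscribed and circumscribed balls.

Volume scales as r^n, and r_in/r_out = 1/√87, giving (1/√87)^87 ≈ 4.27477e-85.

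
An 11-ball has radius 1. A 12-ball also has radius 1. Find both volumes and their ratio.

V_11(1) ≈ 1.8841. V_12(1) ≈ 1.33526. Ratio V_11/V_12 ≈ 1.411.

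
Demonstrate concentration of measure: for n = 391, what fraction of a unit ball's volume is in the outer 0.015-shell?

1 - (1-0.015)^391 ≈ 0.997286 ≈ 99.73%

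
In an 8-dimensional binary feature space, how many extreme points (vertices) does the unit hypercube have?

An n-cube has 2^n vertices; for n = 8 that is 2^8 = 256.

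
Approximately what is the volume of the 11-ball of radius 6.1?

V_11(6.1) = π^(11/2) · (6.1)^11 / Γ(11/2 + 1) ≈ 8.19847e+08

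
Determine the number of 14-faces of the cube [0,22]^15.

Number of 14-faces = C(15,14) · 2^(15-14) = 15 · 2 = 30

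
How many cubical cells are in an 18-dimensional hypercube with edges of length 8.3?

f_3(18-cube) = (18 choose 3) · 2^15 = 26738688.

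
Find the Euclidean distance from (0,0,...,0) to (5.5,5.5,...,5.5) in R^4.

d = √(5.5² + 5.5² + ... + 5.5²) [4 terms] = √(4·5.5²) = 5.5√4 = 11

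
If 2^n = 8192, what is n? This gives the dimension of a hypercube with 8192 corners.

The n-cube has 2^n vertices, and 8192 = 2^13, so n = 13.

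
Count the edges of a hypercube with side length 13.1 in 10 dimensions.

Each of the 2^10 = 1024 vertices has degree 10; total edges = 10·2^10/2 = 5120.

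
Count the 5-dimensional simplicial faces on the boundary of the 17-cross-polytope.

f_5(17-orthoplex) = 2^6 · (17 choose 6) = 792064.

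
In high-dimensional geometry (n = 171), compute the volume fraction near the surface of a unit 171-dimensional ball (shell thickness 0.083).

1 - (1-0.083)^171 ≈ 0.9999996326 ≈ 99.999963%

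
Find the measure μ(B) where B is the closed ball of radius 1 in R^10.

The n-ball volume is π^(n/2)·r^n/Γ(n/2+1). With n=10, r=1: V = π^5/120 ≈ 2.55016.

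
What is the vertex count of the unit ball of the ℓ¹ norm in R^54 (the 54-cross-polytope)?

An n-cross-polytope has 2n vertices; here n = 54, giving 108.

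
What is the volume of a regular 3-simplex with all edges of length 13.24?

Volume = (√2/12) · 13.24³ = 273.525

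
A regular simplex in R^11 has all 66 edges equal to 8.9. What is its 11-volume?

V = (8.9^11 / 11!) · √((11+1) / 2^11) ≈ 53.2182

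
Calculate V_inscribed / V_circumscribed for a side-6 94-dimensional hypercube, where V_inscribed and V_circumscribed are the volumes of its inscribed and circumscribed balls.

V_in / V_out = (r_in/r_out)^94 = (1/√94)^94 = 94^(-94/2) ≈ 1.83228e-93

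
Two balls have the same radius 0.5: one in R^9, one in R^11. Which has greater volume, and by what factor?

V_9(0.5) ≈ 0.0064424, V_11(0.5) ≈ 0.000919973. The 9-ball is larger by a factor of 7.003.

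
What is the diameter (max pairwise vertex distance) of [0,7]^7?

d = √(7² + 7² + ... + 7²) [7 terms] = √(7·7²) = 7√7 ≈ 18.5203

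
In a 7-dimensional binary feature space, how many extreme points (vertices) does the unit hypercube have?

Each vertex is a binary string of length 7, so there are 2^7 = 128.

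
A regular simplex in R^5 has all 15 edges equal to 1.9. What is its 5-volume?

For a regular n-simplex with edge a, V = (a^n / n!)·√((n+1)/2^n). With a=1.9, n=5: V ≈ 0.0893485.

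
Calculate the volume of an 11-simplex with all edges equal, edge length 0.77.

V = (0.77^11 / 11!) · √((11+1) / 2^11) ≈ 1.08185e-10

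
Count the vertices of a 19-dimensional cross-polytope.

Number of vertices = 2n = 38.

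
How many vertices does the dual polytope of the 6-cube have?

The 6-dimensional cross-polytope has 2n = 2·6 = 12 vertices.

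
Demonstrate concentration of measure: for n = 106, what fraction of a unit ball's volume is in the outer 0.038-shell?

1 - (1-0.038)^106 ≈ 0.983535 ≈ 98.35%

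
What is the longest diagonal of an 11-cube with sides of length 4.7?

The space diagonal of an n-cube of side s is s√n. Here 4.7·√11 ≈ 15.5881.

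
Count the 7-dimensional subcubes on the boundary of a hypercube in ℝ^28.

Number of 7-faces = C(28,7) · 2^(28-7) = 1184040 · 2097152 = 2483111854080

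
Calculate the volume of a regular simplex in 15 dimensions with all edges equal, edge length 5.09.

For a regular n-simplex with edge a, V = (a^n / n!)·√((n+1)/2^n). With a=5.09, n=15: V ≈ 0.00067391.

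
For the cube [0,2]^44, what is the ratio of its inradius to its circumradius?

r_in = 2/2 (half the side); r_out = 2√44/2 (half the diagonal). Ratio = 1/√44 ≈ 0.150756.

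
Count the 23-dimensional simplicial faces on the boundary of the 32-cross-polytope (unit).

Each 23-face is the convex hull of 24 vertices, one chosen as ±e_i from each of 24 distinct axes: 2^24·C(32,24) = 176467791052800.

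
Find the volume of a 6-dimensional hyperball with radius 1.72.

Volume = π^{6/2}·(1.72)^6/Γ(4) ≈ 133.804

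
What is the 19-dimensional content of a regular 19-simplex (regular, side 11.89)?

V = (11.89^19 / 19!) · √((19+1) / 2^19) ≈ 13.6173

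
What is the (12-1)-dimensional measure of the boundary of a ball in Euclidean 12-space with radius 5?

|∂B_12(5)| = 9765625·π^6/12 ≈ 7.82381e+08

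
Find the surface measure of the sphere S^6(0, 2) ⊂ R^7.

|∂B_7(2)| = 1024·π^3/15 ≈ 2116.7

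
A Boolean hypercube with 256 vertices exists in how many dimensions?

2^n = 256 ⇒ n = log_2(256) = 8.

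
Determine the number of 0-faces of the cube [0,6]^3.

Number of 0-faces = C(3,0) · 2^(3-0) = 1 · 8 = 8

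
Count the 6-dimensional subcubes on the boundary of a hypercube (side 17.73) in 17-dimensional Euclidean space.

Choose 6 of 17 axes to span the face (C(17,6) = 12376 ways), then fix each of the remaining 11 coordinates at one of its two extreme values (2^11 = 2048 ways): 12376·2048 = 25346048.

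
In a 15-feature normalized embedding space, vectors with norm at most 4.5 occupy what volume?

V_15(4.5) = π^(15/2) · (4.5)^15 / Γ(15/2 + 1) = 2541865828329·π^7/3203200 ≈ 2.39672e+09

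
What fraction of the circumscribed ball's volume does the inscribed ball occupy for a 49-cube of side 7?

V_in/V_out = n^(-n/2) = 49^(-49/2) ≈ 3.89221e-42.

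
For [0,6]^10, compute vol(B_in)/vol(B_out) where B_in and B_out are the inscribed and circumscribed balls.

Volume scales as r^n, and r_in/r_out = 1/√10, giving (1/√10)^10 ≈ 1e-05.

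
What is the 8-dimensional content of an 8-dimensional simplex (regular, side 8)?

V = (8^8 / 8!) · √((8+1) / 2^8) ≈ 78.019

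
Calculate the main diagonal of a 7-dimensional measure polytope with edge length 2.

d = √(2² + 2² + ... + 2²) [7 terms] = √(7·2²) = 2√7 ≈ 5.2915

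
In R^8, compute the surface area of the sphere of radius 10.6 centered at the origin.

S = n·V_n(r)/r = 8·V_8(10.6)/10.6 (volume-to-surface relation), giving 4.88224e+08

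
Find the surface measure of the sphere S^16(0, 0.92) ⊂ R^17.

S_17(0.92) = 2·π^(17/2)·(0.92)^16 / Γ(17/2) ≈ 0.63127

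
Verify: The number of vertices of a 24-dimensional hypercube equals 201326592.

False. The 24-cube has 2^24 = 16777216 vertices.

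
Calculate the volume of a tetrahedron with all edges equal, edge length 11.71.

Volume = (√2/12) · 11.71³ = 189.236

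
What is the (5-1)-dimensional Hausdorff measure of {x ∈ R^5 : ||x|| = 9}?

The surface area of an n-ball is 2π^(n/2) r^(n-1) / Γ(n/2). For n=5, r=9: 17496·π^2 ≈ 172679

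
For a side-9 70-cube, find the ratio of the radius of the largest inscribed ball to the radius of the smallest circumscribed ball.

Ratio = (s/2)/(s√70/2) = 70^(-1/2) ≈ 0.119523.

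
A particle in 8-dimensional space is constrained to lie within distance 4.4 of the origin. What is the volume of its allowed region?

The n-ball volume is π^(n/2)·r^n/Γ(n/2+1). With n=8, r=4.4: V ≈ 570177.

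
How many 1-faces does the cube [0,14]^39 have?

The 39-cube has n·2^(n-1) = 39·2^38 = 39·274877906944 = 10720238370816 edges.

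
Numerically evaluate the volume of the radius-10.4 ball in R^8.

V_8(10.4) = π^(8/2) · (10.4)^8 / Γ(8/2 + 1) ≈ 5.55463e+08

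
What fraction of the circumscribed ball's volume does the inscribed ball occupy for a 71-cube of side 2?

Volume scales as r^n, and r_in/r_out = 1/√71, giving (1/√71)^71 ≈ 1.9069e-66.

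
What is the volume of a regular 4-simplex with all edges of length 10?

For a regular n-simplex with edge a, V = (a^n / n!)·√((n+1)/2^n). With a=10, n=4: V ≈ 232.924.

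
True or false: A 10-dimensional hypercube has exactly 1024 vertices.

True. The 10-cube has 2^10 = 1024 vertices.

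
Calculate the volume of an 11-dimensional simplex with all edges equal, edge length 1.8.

Volume = 1.8^11 · √(12/2^11) / 11! ≈ 1.23244e-06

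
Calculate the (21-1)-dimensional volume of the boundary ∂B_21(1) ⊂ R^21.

The surface area of an n-ball is 2π^(n/2) r^(n-1) / Γ(n/2). For n=21, r=1: 2048·π^10/654729075 ≈ 0.292932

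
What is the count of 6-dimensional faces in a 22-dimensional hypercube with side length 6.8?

An n-cube has C(n,k)·2^(n-k) k-faces. Here C(22,6)·2^16 = 74613·65536 = 4889837568.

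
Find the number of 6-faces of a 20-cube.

An n-cube has C(n,k)·2^(n-k) k-faces. Here C(20,6)·2^14 = 38760·16384 = 635043840.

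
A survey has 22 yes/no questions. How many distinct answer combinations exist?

An n-cube has 2^n vertices; for n = 22 that is 2^22 = 4194304.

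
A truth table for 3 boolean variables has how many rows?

An n-cube has 2^n vertices; for n = 3 that is 2^3 = 8.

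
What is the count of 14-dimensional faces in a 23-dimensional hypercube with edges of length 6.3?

An n-cube has C(n,k)·2^(n-k) k-faces. Here C(23,14)·2^9 = 817190·512 = 418401280.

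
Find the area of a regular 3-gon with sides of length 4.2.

Area = (√3/4) · 4.2² = 7.63834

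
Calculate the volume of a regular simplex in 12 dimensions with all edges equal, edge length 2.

V = (2^12 / 12!) · √((12+1) / 2^12) ≈ 4.81742e-07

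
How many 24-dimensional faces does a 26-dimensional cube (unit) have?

An n-cube has C(n,k)·2^(n-k) k-faces. Here C(26,24)·2^2 = 325·4 = 1300.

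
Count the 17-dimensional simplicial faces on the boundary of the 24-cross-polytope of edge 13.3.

An n-cross-polytope has 2^(k+1)·C(n,k+1) k-faces. Here 2^18·C(24,18) = 262144·134596 = 35283533824.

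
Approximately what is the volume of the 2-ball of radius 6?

V = 36·π ≈ 113.097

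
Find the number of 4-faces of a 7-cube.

f_4(7-cube) = (7 choose 4) · 2^3 = 280.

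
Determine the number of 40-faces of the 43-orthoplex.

An n-cross-polytope has 2^(k+1)·C(n,k+1) k-faces. Here 2^41·C(43,41) = 2199023255552·903 = 1985717999763456.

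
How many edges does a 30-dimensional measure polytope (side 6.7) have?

An n-cube has n·2^(n-1) edges. With n = 30: 30·536870912 = 16106127360.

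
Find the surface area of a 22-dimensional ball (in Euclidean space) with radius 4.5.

|∂B_22(4.5)| = 1350851717672992089·π^11/46976204800 ≈ 8.46016e+12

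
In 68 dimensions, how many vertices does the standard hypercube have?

Each vertex is a binary string of length 68, so there are 2^68 = 295147905179352825856.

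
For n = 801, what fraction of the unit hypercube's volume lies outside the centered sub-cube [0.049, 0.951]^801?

1 - (1 - 2·0.049)^801 = 1 - 0.902^801 ≈ 1 - 1.32e-36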